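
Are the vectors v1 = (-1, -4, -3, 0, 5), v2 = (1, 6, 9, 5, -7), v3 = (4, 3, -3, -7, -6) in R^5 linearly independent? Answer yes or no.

yes

Form the matrix with these vectors as rows and row reduce.
R2 ← R2 + R1: [0, 2, 6, 5, -2]
R3 ← R3 + (4)·R1: [0, -13, -15, -7, 14]
R3 ← R3 + (13/2)·R2: [0, 0, 24, 51/2, 1]
3 nonzero rows, so the 3 vectors span a space of dimension 3.
Since 3 = 3, the vectors are linearly independent.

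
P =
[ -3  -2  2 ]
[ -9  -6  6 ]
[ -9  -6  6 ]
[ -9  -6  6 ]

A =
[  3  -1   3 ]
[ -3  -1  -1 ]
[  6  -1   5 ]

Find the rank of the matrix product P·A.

1

First compute PA:
[[  9,   3,   3],
 [ 27,   9,   9],
 [ 27,   9,   9],
 [ 27,   9,   9]]
Now row reduce the product.
R2 ← R2 − (3)·R1: [0, 0, 0]
R3 ← R3 − (3)·R1: [0, 0, 0]
R4 ← R4 − (3)·R1: [0, 0, 0]
1 nonzero row, so rank(PA) = 1.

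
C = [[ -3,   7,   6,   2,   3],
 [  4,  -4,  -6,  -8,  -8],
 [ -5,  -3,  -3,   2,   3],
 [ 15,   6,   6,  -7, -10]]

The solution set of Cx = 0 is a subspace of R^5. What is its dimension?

Row reduce to echelon form.
R2 ← R2 + (4/3)·R1: [0, 16/3, 2, -16/3, -4]
R3 ← R3 − (5/3)·R1: [0, -44/3, -13, -4/3, -2]
R4 ← R4 + (5)·R1: [0, 41, 36, 3, 5]
R3 ← R3 + (11/4)·R2: [0, 0, -15/2, -16, -13]
R4 ← R4 − (123/16)·R2: [0, 0, 165/8, 44, 143/4]
R4 ← R4 + (11/4)·R3: [0, 0, 0, 0, 0]
3 nonzero rows, so rank(C) = 3.
C has 5 columns; by rank–nullity, nullity = 5 − 3 = 2.

2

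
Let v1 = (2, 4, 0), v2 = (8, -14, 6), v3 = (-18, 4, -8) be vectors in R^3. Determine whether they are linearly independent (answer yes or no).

Form the matrix with these vectors as rows and row reduce.
R2 ← R2 − (4)·R1: [0, -30, 6]
R3 ← R3 + (9)·R1: [0, 40, -8]
R3 ← R3 + (4/3)·R2: [0, 0, 0]
2 nonzero rows, so the 3 vectors span a space of dimension 2.
Since 2 < 3, the vectors are linearly dependent.

no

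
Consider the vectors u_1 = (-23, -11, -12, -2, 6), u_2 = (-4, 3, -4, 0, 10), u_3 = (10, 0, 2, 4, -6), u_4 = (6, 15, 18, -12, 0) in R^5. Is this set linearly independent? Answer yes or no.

no

Form the matrix with these vectors as rows and row reduce.
R2 ← R2 − (4/23)·R1: [0, 113/23, -44/23, 8/23, 206/23]
R3 ← R3 + (10/23)·R1: [0, -110/23, -74/23, 72/23, -78/23]
R4 ← R4 + (6/23)·R1: [0, 279/23, 342/23, -288/23, 36/23]
R3 ← R3 + (110/113)·R2: [0, 0, -574/113, 392/113, 602/113]
R4 ← R4 − (279/113)·R2: [0, 0, 2214/113, -1512/113, -2322/113]
R4 ← R4 + (27/7)·R3: [0, 0, 0, 0, 0]
3 nonzero rows, so the 4 vectors span a space of dimension 3.
Since 3 < 4, the vectors are linearly dependent.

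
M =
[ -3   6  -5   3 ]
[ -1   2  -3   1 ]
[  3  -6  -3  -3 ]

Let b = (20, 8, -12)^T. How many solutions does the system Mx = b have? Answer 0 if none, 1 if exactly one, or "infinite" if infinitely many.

infinite

Row reduce the augmented matrix [M | b].
R2 ← R2 − (1/3)·R1: [0, 0, -4/3, 0, 4/3]
R3 ← R3 + R1: [0, 0, -8, 0, 8]
R3 ← R3 − (6)·R2: [0, 0, 0, 0, 0]
The echelon form has 2 nonzero rows, and every pivot lies in the first 4 columns, so rank(M) = rank([M|b]) = 2.
The system is consistent.
rank = 2 < 4 unknowns, so there are infinitely many solutions.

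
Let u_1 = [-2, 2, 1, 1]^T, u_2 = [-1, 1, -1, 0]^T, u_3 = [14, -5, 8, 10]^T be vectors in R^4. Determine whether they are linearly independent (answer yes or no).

yes

Form the matrix with these vectors as rows and row reduce.
R2 ← R2 − (1/2)·R1: [0, 0, -3/2, -1/2]
R3 ← R3 + (7)·R1: [0, 9, 15, 17]
Swap R2 ↔ R3
3 nonzero rows, so the 3 vectors span a space of dimension 3.
Since 3 = 3, the vectors are linearly independent.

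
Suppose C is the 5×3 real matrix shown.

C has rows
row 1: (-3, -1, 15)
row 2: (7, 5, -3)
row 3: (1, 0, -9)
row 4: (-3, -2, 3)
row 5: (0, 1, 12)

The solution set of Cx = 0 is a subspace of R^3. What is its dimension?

Row reduce to echelon form.
R2 ← R2 + (7/3)·R1: [0, 8/3, 32]
R3 ← R3 + (1/3)·R1: [0, -1/3, -4]
R4 ← R4 − R1: [0, -1, -12]
R3 ← R3 + (1/8)·R2: [0, 0, 0]
R4 ← R4 + (3/8)·R2: [0, 0, 0]
R5 ← R5 − (3/8)·R2: [0, 0, 0]
2 nonzero rows, so rank(C) = 2.
C has 3 columns; by rank–nullity, nullity = 3 − 2 = 1.

1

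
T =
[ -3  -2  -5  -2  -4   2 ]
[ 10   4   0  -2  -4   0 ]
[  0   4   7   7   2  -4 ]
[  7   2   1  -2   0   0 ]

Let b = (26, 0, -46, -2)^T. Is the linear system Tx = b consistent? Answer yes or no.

Row reduce the augmented matrix [T | b].
R2 ← R2 + (10/3)·R1: [0, -8/3, -50/3, -26/3, -52/3, 20/3, 260/3]
R4 ← R4 + (7/3)·R1: [0, -8/3, -32/3, -20/3, -28/3, 14/3, 176/3]
R3 ← R3 + (3/2)·R2: [0, 0, -18, -6, -24, 6, 84]
R4 ← R4 − R2: [0, 0, 6, 2, 8, -2, -28]
R4 ← R4 + (1/3)·R3: [0, 0, 0, 0, 0, 0, 0]
The echelon form has 3 nonzero rows, and every pivot lies in the first 6 columns, so rank(T) = rank([T|b]) = 3.
The system is consistent.

yes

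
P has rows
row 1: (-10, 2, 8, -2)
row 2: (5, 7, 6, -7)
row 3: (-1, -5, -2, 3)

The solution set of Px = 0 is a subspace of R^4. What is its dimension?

1

Row reduce to echelon form.
R2 ← R2 + (1/2)·R1: [0, 8, 10, -8]
R3 ← R3 − (1/10)·R1: [0, -26/5, -14/5, 16/5]
R3 ← R3 + (13/20)·R2: [0, 0, 37/10, -2]
3 nonzero rows, so rank(P) = 3.
P has 4 columns; by rank–nullity, nullity = 4 − 3 = 1.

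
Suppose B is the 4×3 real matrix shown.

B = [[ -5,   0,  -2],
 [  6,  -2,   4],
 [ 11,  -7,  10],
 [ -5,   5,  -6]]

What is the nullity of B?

Row reduce to echelon form.
R2 ← R2 + (6/5)·R1: [0, -2, 8/5]
R3 ← R3 + (11/5)·R1: [0, -7, 28/5]
R4 ← R4 − R1: [0, 5, -4]
R3 ← R3 − (7/2)·R2: [0, 0, 0]
R4 ← R4 + (5/2)·R2: [0, 0, 0]
2 nonzero rows, so rank(B) = 2.
B has 3 columns; by rank–nullity, nullity = 3 − 2 = 1.

1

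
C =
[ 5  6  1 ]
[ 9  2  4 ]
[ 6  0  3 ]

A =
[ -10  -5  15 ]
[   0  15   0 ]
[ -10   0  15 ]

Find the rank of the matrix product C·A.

2

First compute CA:
[[-60,  65,  90],
 [-130, -15, 195],
 [-90, -30, 135]]
Now row reduce the product.
R2 ← R2 − (13/6)·R1: [0, -935/6, 0]
R3 ← R3 − (3/2)·R1: [0, -255/2, 0]
R3 ← R3 − (9/11)·R2: [0, 0, 0]
2 nonzero rows, so rank(CA) = 2.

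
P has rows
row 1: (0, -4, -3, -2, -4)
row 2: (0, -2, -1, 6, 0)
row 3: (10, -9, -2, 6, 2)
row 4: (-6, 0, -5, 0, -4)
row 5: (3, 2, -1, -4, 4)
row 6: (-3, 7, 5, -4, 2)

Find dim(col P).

Row reduce to echelon form.
Swap R1 ↔ R3
R4 ← R4 + (3/5)·R1: [0, -27/5, -31/5, 18/5, -14/5]
R5 ← R5 − (3/10)·R1: [0, 47/10, -2/5, -29/5, 17/5]
R6 ← R6 + (3/10)·R1: [0, 43/10, 22/5, -11/5, 13/5]
R3 ← R3 − (2)·R2: [0, 0, -1, -14, -4]
R4 ← R4 − (27/10)·R2: [0, 0, -7/2, -63/5, -14/5]
R5 ← R5 + (47/20)·R2: [0, 0, -11/4, 83/10, 17/5]
R6 ← R6 + (43/20)·R2: [0, 0, 9/4, 107/10, 13/5]
R4 ← R4 − (7/2)·R3: [0, 0, 0, 182/5, 56/5]
R5 ← R5 − (11/4)·R3: [0, 0, 0, 234/5, 72/5]
R6 ← R6 + (9/4)·R3: [0, 0, 0, -104/5, -32/5]
R5 ← R5 − (9/7)·R4: [0, 0, 0, 0, 0]
R6 ← R6 + (4/7)·R4: [0, 0, 0, 0, 0]
Echelon form has 4 nonzero rows, so rank(P) = 4.
The column space has dimension equal to the rank: 4.

4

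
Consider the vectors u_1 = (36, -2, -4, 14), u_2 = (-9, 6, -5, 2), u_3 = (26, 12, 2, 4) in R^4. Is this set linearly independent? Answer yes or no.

Form the matrix with these vectors as rows and row reduce.
R2 ← R2 + (1/4)·R1: [0, 11/2, -6, 11/2]
R3 ← R3 − (13/18)·R1: [0, 121/9, 44/9, -55/9]
R3 ← R3 − (22/9)·R2: [0, 0, 176/9, -176/9]
3 nonzero rows, so the 3 vectors span a space of dimension 3.
Since 3 = 3, the vectors are linearly independent.

yes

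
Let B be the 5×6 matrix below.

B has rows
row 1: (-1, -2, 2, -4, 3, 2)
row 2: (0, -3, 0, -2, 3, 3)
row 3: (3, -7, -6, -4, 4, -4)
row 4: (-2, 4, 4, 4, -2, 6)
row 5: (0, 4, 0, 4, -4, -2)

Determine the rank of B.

Row reduce to echelon form.
R3 ← R3 + (3)·R1: [0, -13, 0, -16, 13, 2]
R4 ← R4 − (2)·R1: [0, 8, 0, 12, -8, 2]
R3 ← R3 − (13/3)·R2: [0, 0, 0, -22/3, 0, -11]
R4 ← R4 + (8/3)·R2: [0, 0, 0, 20/3, 0, 10]
R5 ← R5 + (4/3)·R2: [0, 0, 0, 4/3, 0, 2]
R4 ← R4 + (10/11)·R3: [0, 0, 0, 0, 0, 0]
R5 ← R5 + (2/11)·R3: [0, 0, 0, 0, 0, 0]
Echelon form has 3 nonzero rows, so rank(B) = 3.

3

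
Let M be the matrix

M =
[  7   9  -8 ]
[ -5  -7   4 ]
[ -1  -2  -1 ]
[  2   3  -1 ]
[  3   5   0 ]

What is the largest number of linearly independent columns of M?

Row reduce to echelon form.
R2 ← R2 + (5/7)·R1: [0, -4/7, -12/7]
R3 ← R3 + (1/7)·R1: [0, -5/7, -15/7]
R4 ← R4 − (2/7)·R1: [0, 3/7, 9/7]
R5 ← R5 − (3/7)·R1: [0, 8/7, 24/7]
R3 ← R3 − (5/4)·R2: [0, 0, 0]
R4 ← R4 + (3/4)·R2: [0, 0, 0]
R5 ← R5 + (2)·R2: [0, 0, 0]
Echelon form has 2 nonzero rows, so rank(M) = 2.
The rank gives the maximum number of linearly independent columns: 2.

2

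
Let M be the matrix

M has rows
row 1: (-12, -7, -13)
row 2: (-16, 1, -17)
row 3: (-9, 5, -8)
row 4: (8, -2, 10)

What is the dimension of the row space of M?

3

Row reduce to echelon form.
R2 ← R2 − (4/3)·R1: [0, 31/3, 1/3]
R3 ← R3 − (3/4)·R1: [0, 41/4, 7/4]
R4 ← R4 + (2/3)·R1: [0, -20/3, 4/3]
R3 ← R3 − (123/124)·R2: [0, 0, 44/31]
R4 ← R4 + (20/31)·R2: [0, 0, 48/31]
R4 ← R4 − (12/11)·R3: [0, 0, 0]
Echelon form has 3 nonzero rows, so rank(M) = 3.
The row space has dimension equal to the rank: 3.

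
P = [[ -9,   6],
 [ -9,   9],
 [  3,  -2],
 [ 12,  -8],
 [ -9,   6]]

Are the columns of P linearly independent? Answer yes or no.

yes

Row reduce P to echelon form.
R2 ← R2 − R1: [0, 3]
R3 ← R3 + (1/3)·R1: [0, 0]
R4 ← R4 + (4/3)·R1: [0, 0]
R5 ← R5 − R1: [0, 0]
2 pivots among 2 columns.
Every column is a pivot column, so the columns are linearly independent.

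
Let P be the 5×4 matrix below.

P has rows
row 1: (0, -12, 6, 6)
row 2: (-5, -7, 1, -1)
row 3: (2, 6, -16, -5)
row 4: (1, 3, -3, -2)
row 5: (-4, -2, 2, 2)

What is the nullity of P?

Row reduce to echelon form.
Swap R1 ↔ R2
R3 ← R3 + (2/5)·R1: [0, 16/5, -78/5, -27/5]
R4 ← R4 + (1/5)·R1: [0, 8/5, -14/5, -11/5]
R5 ← R5 − (4/5)·R1: [0, 18/5, 6/5, 14/5]
R3 ← R3 + (4/15)·R2: [0, 0, -14, -19/5]
R4 ← R4 + (2/15)·R2: [0, 0, -2, -7/5]
R5 ← R5 + (3/10)·R2: [0, 0, 3, 23/5]
R4 ← R4 − (1/7)·R3: [0, 0, 0, -6/7]
R5 ← R5 + (3/14)·R3: [0, 0, 0, 53/14]
R5 ← R5 + (53/12)·R4: [0, 0, 0, 0]
4 nonzero rows, so rank(P) = 4.
P has 4 columns; by rank–nullity, nullity = 4 − 4 = 0.

0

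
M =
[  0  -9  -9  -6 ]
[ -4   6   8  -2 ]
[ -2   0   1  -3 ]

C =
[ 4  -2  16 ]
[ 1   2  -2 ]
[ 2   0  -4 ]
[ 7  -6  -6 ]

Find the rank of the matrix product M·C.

2

First compute MC:
[[-69,  18,  90],
 [ -8,  32, -96],
 [-27,  22, -18]]
Now row reduce the product.
R2 ← R2 − (8/69)·R1: [0, 688/23, -2448/23]
R3 ← R3 − (9/23)·R1: [0, 344/23, -1224/23]
R3 ← R3 − (1/2)·R2: [0, 0, 0]
2 nonzero rows, so rank(MC) = 2.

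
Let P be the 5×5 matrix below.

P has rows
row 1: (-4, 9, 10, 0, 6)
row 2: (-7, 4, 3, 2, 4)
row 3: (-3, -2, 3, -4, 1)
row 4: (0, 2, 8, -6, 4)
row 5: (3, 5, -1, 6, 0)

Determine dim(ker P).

0

Row reduce to echelon form.
R2 ← R2 − (7/4)·R1: [0, -47/4, -29/2, 2, -13/2]
R3 ← R3 − (3/4)·R1: [0, -35/4, -9/2, -4, -7/2]
R5 ← R5 + (3/4)·R1: [0, 47/4, 13/2, 6, 9/2]
R3 ← R3 − (35/47)·R2: [0, 0, 296/47, -258/47, 63/47]
R4 ← R4 + (8/47)·R2: [0, 0, 260/47, -266/47, 136/47]
R5 ← R5 + R2: [0, 0, -8, 8, -2]
R4 ← R4 − (65/74)·R3: [0, 0, 0, -31/37, 127/74]
R5 ← R5 + (47/37)·R3: [0, 0, 0, 38/37, -11/37]
R5 ← R5 + (38/31)·R4: [0, 0, 0, 0, 56/31]
5 nonzero rows, so rank(P) = 5.
P has 5 columns; by rank–nullity, nullity = 5 − 5 = 0.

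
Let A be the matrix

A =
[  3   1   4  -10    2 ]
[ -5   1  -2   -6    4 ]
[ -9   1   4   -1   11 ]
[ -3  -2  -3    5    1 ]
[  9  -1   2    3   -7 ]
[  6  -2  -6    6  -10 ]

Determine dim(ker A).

Row reduce to echelon form.
R2 ← R2 + (5/3)·R1: [0, 8/3, 14/3, -68/3, 22/3]
R3 ← R3 + (3)·R1: [0, 4, 16, -31, 17]
R4 ← R4 + R1: [0, -1, 1, -5, 3]
R5 ← R5 − (3)·R1: [0, -4, -10, 33, -13]
R6 ← R6 − (2)·R1: [0, -4, -14, 26, -14]
R3 ← R3 − (3/2)·R2: [0, 0, 9, 3, 6]
R4 ← R4 + (3/8)·R2: [0, 0, 11/4, -27/2, 23/4]
R5 ← R5 + (3/2)·R2: [0, 0, -3, -1, -2]
R6 ← R6 + (3/2)·R2: [0, 0, -7, -8, -3]
R4 ← R4 − (11/36)·R3: [0, 0, 0, -173/12, 47/12]
R5 ← R5 + (1/3)·R3: [0, 0, 0, 0, 0]
R6 ← R6 + (7/9)·R3: [0, 0, 0, -17/3, 5/3]
R6 ← R6 − (68/173)·R4: [0, 0, 0, 0, 22/173]
Swap R5 ↔ R6
5 nonzero rows, so rank(A) = 5.
A has 5 columns; by rank–nullity, nullity = 5 − 5 = 0.

0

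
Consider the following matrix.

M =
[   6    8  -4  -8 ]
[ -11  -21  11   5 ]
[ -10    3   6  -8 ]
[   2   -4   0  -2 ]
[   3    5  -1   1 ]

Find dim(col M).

Row reduce to echelon form.
R2 ← R2 + (11/6)·R1: [0, -19/3, 11/3, -29/3]
R3 ← R3 + (5/3)·R1: [0, 49/3, -2/3, -64/3]
R4 ← R4 − (1/3)·R1: [0, -20/3, 4/3, 2/3]
R5 ← R5 − (1/2)·R1: [0, 1, 1, 5]
R3 ← R3 + (49/19)·R2: [0, 0, 167/19, -879/19]
R4 ← R4 − (20/19)·R2: [0, 0, -48/19, 206/19]
R5 ← R5 + (3/19)·R2: [0, 0, 30/19, 66/19]
R4 ← R4 + (48/167)·R3: [0, 0, 0, -410/167]
R5 ← R5 − (30/167)·R3: [0, 0, 0, 1968/167]
R5 ← R5 + (24/5)·R4: [0, 0, 0, 0]
Echelon form has 4 nonzero rows, so rank(M) = 4.
The column space has dimension equal to the rank: 4.

4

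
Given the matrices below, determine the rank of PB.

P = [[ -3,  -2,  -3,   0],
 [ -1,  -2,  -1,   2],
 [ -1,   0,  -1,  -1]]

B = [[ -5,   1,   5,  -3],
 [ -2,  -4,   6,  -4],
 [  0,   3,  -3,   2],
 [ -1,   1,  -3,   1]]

First compute PB:
[[ 19,  -4, -18,  11],
 [  7,   6, -20,  11],
 [  6,  -5,   1,   0]]
Now row reduce the product.
R2 ← R2 − (7/19)·R1: [0, 142/19, -254/19, 132/19]
R3 ← R3 − (6/19)·R1: [0, -71/19, 127/19, -66/19]
R3 ← R3 + (1/2)·R2: [0, 0, 0, 0]
2 nonzero rows, so rank(PB) = 2.

2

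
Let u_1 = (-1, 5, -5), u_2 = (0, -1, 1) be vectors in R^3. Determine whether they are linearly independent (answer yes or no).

yes

Form the matrix with these vectors as rows and row reduce.
2 nonzero rows, so the 2 vectors span a space of dimension 2.
Since 2 = 2, the vectors are linearly independent.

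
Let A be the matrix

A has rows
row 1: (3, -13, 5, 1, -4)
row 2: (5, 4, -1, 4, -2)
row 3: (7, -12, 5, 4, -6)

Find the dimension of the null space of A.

Row reduce to echelon form.
R2 ← R2 − (5/3)·R1: [0, 77/3, -28/3, 7/3, 14/3]
R3 ← R3 − (7/3)·R1: [0, 55/3, -20/3, 5/3, 10/3]
R3 ← R3 − (5/7)·R2: [0, 0, 0, 0, 0]
2 nonzero rows, so rank(A) = 2.
A has 5 columns; by rank–nullity, nullity = 5 − 2 = 3.

3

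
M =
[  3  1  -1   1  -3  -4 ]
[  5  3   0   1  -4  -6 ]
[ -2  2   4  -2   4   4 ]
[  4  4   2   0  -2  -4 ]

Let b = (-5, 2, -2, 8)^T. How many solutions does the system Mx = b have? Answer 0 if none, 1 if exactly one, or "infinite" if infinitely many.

Row reduce the augmented matrix [M | b].
R2 ← R2 − (5/3)·R1: [0, 4/3, 5/3, -2/3, 1, 2/3, 31/3]
R3 ← R3 + (2/3)·R1: [0, 8/3, 10/3, -4/3, 2, 4/3, -16/3]
R4 ← R4 − (4/3)·R1: [0, 8/3, 10/3, -4/3, 2, 4/3, 44/3]
R3 ← R3 − (2)·R2: [0, 0, 0, 0, 0, 0, -26]
R4 ← R4 − (2)·R2: [0, 0, 0, 0, 0, 0, -6]
R4 ← R4 − (3/13)·R3: [0, 0, 0, 0, 0, 0, 0]
The echelon form has 3 nonzero rows; the last pivot sits in the augmented column, so rank(M) = 2 but rank([M|b]) = 3.
Since the ranks differ, the system is inconsistent.
It has no solutions.

0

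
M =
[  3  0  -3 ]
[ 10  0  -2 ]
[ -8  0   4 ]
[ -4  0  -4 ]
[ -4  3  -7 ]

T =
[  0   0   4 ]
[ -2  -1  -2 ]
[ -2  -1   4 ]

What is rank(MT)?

First compute MT:
[[  6,   3,   0],
 [  4,   2,  32],
 [ -8,  -4, -16],
 [  8,   4, -32],
 [  8,   4, -50]]
Now row reduce the product.
R2 ← R2 − (2/3)·R1: [0, 0, 32]
R3 ← R3 + (4/3)·R1: [0, 0, -16]
R4 ← R4 − (4/3)·R1: [0, 0, -32]
R5 ← R5 − (4/3)·R1: [0, 0, -50]
R3 ← R3 + (1/2)·R2: [0, 0, 0]
R4 ← R4 + R2: [0, 0, 0]
R5 ← R5 + (25/16)·R2: [0, 0, 0]
2 nonzero rows, so rank(MT) = 2.

2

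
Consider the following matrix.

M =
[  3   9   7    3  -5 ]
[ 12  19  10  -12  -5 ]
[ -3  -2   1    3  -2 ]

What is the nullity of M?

Row reduce to echelon form.
R2 ← R2 − (4)·R1: [0, -17, -18, -24, 15]
R3 ← R3 + R1: [0, 7, 8, 6, -7]
R3 ← R3 + (7/17)·R2: [0, 0, 10/17, -66/17, -14/17]
3 nonzero rows, so rank(M) = 3.
M has 5 columns; by rank–nullity, nullity = 5 − 3 = 2.

2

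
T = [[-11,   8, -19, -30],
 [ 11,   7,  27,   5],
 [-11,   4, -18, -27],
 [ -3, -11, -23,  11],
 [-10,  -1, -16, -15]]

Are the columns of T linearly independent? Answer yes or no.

Row reduce T to echelon form.
R2 ← R2 + R1: [0, 15, 8, -25]
R3 ← R3 − R1: [0, -4, 1, 3]
R4 ← R4 − (3/11)·R1: [0, -145/11, -196/11, 211/11]
R5 ← R5 − (10/11)·R1: [0, -91/11, 14/11, 135/11]
R3 ← R3 + (4/15)·R2: [0, 0, 47/15, -11/3]
R4 ← R4 + (29/33)·R2: [0, 0, -356/33, -92/33]
R5 ← R5 + (91/165)·R2: [0, 0, 938/165, -50/33]
R4 ← R4 + (1780/517)·R3: [0, 0, 0, -7968/517]
R5 ← R5 − (938/517)·R3: [0, 0, 0, 2656/517]
R5 ← R5 + (1/3)·R4: [0, 0, 0, 0]
4 pivots among 4 columns.
Every column is a pivot column, so the columns are linearly independent.

yes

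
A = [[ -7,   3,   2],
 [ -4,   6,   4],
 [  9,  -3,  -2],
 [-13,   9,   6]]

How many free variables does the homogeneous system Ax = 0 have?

1

Row reduce to echelon form.
R2 ← R2 − (4/7)·R1: [0, 30/7, 20/7]
R3 ← R3 + (9/7)·R1: [0, 6/7, 4/7]
R4 ← R4 − (13/7)·R1: [0, 24/7, 16/7]
R3 ← R3 − (1/5)·R2: [0, 0, 0]
R4 ← R4 − (4/5)·R2: [0, 0, 0]
2 nonzero rows, so rank(A) = 2.
A has 3 columns; by rank–nullity, nullity = 3 − 2 = 1.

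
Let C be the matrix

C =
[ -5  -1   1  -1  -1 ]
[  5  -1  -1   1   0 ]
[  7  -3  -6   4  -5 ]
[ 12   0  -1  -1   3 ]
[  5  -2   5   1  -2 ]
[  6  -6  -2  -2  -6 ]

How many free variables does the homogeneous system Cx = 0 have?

0

Row reduce to echelon form.
R2 ← R2 + R1: [0, -2, 0, 0, -1]
R3 ← R3 + (7/5)·R1: [0, -22/5, -23/5, 13/5, -32/5]
R4 ← R4 + (12/5)·R1: [0, -12/5, 7/5, -17/5, 3/5]
R5 ← R5 + R1: [0, -3, 6, 0, -3]
R6 ← R6 + (6/5)·R1: [0, -36/5, -4/5, -16/5, -36/5]
R3 ← R3 − (11/5)·R2: [0, 0, -23/5, 13/5, -21/5]
R4 ← R4 − (6/5)·R2: [0, 0, 7/5, -17/5, 9/5]
R5 ← R5 − (3/2)·R2: [0, 0, 6, 0, -3/2]
R6 ← R6 − (18/5)·R2: [0, 0, -4/5, -16/5, -18/5]
R4 ← R4 + (7/23)·R3: [0, 0, 0, -60/23, 12/23]
R5 ← R5 + (30/23)·R3: [0, 0, 0, 78/23, -321/46]
R6 ← R6 − (4/23)·R3: [0, 0, 0, -84/23, -66/23]
R5 ← R5 + (13/10)·R4: [0, 0, 0, 0, -63/10]
R6 ← R6 − (7/5)·R4: [0, 0, 0, 0, -18/5]
R6 ← R6 − (4/7)·R5: [0, 0, 0, 0, 0]
5 nonzero rows, so rank(C) = 5.
C has 5 columns; by rank–nullity, nullity = 5 − 5 = 0.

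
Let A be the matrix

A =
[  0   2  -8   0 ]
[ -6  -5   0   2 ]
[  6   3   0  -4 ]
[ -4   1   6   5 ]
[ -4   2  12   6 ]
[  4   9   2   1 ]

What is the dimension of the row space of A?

Row reduce to echelon form.
Swap R1 ↔ R2
R3 ← R3 + R1: [0, -2, 0, -2]
R4 ← R4 − (2/3)·R1: [0, 13/3, 6, 11/3]
R5 ← R5 − (2/3)·R1: [0, 16/3, 12, 14/3]
R6 ← R6 + (2/3)·R1: [0, 17/3, 2, 7/3]
R3 ← R3 + R2: [0, 0, -8, -2]
R4 ← R4 − (13/6)·R2: [0, 0, 70/3, 11/3]
R5 ← R5 − (8/3)·R2: [0, 0, 100/3, 14/3]
R6 ← R6 − (17/6)·R2: [0, 0, 74/3, 7/3]
R4 ← R4 + (35/12)·R3: [0, 0, 0, -13/6]
R5 ← R5 + (25/6)·R3: [0, 0, 0, -11/3]
R6 ← R6 + (37/12)·R3: [0, 0, 0, -23/6]
R5 ← R5 − (22/13)·R4: [0, 0, 0, 0]
R6 ← R6 − (23/13)·R4: [0, 0, 0, 0]
Echelon form has 4 nonzero rows, so rank(A) = 4.
The row space has dimension equal to the rank: 4.

4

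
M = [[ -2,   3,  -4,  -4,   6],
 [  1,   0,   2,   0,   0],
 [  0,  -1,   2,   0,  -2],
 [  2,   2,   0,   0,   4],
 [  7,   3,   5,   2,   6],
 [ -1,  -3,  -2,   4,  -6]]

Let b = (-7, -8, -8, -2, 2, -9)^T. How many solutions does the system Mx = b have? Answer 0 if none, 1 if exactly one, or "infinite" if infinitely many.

0

Row reduce the augmented matrix [M | b].
R2 ← R2 + (1/2)·R1: [0, 3/2, 0, -2, 3, -23/2]
R4 ← R4 + R1: [0, 5, -4, -4, 10, -9]
R5 ← R5 + (7/2)·R1: [0, 27/2, -9, -12, 27, -45/2]
R6 ← R6 − (1/2)·R1: [0, -9/2, 0, 6, -9, -11/2]
R3 ← R3 + (2/3)·R2: [0, 0, 2, -4/3, 0, -47/3]
R4 ← R4 − (10/3)·R2: [0, 0, -4, 8/3, 0, 88/3]
R5 ← R5 − (9)·R2: [0, 0, -9, 6, 0, 81]
R6 ← R6 + (3)·R2: [0, 0, 0, 0, 0, -40]
R4 ← R4 + (2)·R3: [0, 0, 0, 0, 0, -2]
R5 ← R5 + (9/2)·R3: [0, 0, 0, 0, 0, 21/2]
R5 ← R5 + (21/4)·R4: [0, 0, 0, 0, 0, 0]
R6 ← R6 − (20)·R4: [0, 0, 0, 0, 0, 0]
The echelon form has 4 nonzero rows; the last pivot sits in the augmented column, so rank(M) = 3 but rank([M|b]) = 4.
Since the ranks differ, the system is inconsistent.
It has no solutions.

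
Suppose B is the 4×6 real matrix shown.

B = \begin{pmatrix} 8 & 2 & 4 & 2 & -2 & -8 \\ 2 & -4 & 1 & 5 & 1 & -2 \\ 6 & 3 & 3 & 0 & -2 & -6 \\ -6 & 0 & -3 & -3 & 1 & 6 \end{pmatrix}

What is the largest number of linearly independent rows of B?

Row reduce to echelon form.
R2 ← R2 − (1/4)·R1: [0, -9/2, 0, 9/2, 3/2, 0]
R3 ← R3 − (3/4)·R1: [0, 3/2, 0, -3/2, -1/2, 0]
R4 ← R4 + (3/4)·R1: [0, 3/2, 0, -3/2, -1/2, 0]
R3 ← R3 + (1/3)·R2: [0, 0, 0, 0, 0, 0]
R4 ← R4 + (1/3)·R2: [0, 0, 0, 0, 0, 0]
Echelon form has 2 nonzero rows, so rank(B) = 2.
The rank gives the maximum number of linearly independent rows: 2.

2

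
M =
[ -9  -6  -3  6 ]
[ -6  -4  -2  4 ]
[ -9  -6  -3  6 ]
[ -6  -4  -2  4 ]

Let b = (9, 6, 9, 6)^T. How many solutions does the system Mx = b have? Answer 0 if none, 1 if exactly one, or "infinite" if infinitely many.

infinite

Row reduce the augmented matrix [M | b].
R2 ← R2 − (2/3)·R1: [0, 0, 0, 0, 0]
R3 ← R3 − R1: [0, 0, 0, 0, 0]
R4 ← R4 − (2/3)·R1: [0, 0, 0, 0, 0]
The echelon form has 1 nonzero rows, and every pivot lies in the first 4 columns, so rank(M) = rank([M|b]) = 1.
The system is consistent.
rank = 1 < 4 unknowns, so there are infinitely many solutions.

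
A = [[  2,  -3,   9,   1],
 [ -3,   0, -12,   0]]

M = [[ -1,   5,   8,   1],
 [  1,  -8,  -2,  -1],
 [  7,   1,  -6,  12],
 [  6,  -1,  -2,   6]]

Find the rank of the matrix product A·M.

First compute AM:
[[ 64,  42, -34, 119],
 [-81, -27,  48, -147]]
Now row reduce the product.
R2 ← R2 + (81/64)·R1: [0, 837/32, 159/32, 231/64]
2 nonzero rows, so rank(AM) = 2.

2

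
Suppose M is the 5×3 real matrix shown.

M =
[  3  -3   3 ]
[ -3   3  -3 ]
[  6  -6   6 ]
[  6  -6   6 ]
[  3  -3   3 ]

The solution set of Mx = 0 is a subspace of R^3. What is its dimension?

2

Row reduce to echelon form.
R2 ← R2 + R1: [0, 0, 0]
R3 ← R3 − (2)·R1: [0, 0, 0]
R4 ← R4 − (2)·R1: [0, 0, 0]
R5 ← R5 − R1: [0, 0, 0]
1 nonzero row, so rank(M) = 1.
M has 3 columns; by rank–nullity, nullity = 3 − 1 = 2.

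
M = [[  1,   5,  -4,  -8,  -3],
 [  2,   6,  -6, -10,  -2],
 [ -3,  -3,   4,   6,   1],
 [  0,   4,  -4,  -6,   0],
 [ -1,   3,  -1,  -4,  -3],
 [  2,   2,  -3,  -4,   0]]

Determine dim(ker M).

2

Row reduce to echelon form.
R2 ← R2 − (2)·R1: [0, -4, 2, 6, 4]
R3 ← R3 + (3)·R1: [0, 12, -8, -18, -8]
R5 ← R5 + R1: [0, 8, -5, -12, -6]
R6 ← R6 − (2)·R1: [0, -8, 5, 12, 6]
R3 ← R3 + (3)·R2: [0, 0, -2, 0, 4]
R4 ← R4 + R2: [0, 0, -2, 0, 4]
R5 ← R5 + (2)·R2: [0, 0, -1, 0, 2]
R6 ← R6 − (2)·R2: [0, 0, 1, 0, -2]
R4 ← R4 − R3: [0, 0, 0, 0, 0]
R5 ← R5 − (1/2)·R3: [0, 0, 0, 0, 0]
R6 ← R6 + (1/2)·R3: [0, 0, 0, 0, 0]
3 nonzero rows, so rank(M) = 3.
M has 5 columns; by rank–nullity, nullity = 5 − 3 = 2.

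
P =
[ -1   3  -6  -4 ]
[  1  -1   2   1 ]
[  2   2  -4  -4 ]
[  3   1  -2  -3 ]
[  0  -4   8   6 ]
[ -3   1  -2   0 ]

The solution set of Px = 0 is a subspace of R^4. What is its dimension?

Row reduce to echelon form.
R2 ← R2 + R1: [0, 2, -4, -3]
R3 ← R3 + (2)·R1: [0, 8, -16, -12]
R4 ← R4 + (3)·R1: [0, 10, -20, -15]
R6 ← R6 − (3)·R1: [0, -8, 16, 12]
R3 ← R3 − (4)·R2: [0, 0, 0, 0]
R4 ← R4 − (5)·R2: [0, 0, 0, 0]
R5 ← R5 + (2)·R2: [0, 0, 0, 0]
R6 ← R6 + (4)·R2: [0, 0, 0, 0]
2 nonzero rows, so rank(P) = 2.
P has 4 columns; by rank–nullity, nullity = 4 − 2 = 2.

2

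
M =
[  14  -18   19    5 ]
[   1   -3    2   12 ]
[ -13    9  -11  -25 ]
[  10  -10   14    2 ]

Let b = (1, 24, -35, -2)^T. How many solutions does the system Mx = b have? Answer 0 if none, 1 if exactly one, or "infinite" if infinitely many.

1

Row reduce the augmented matrix [M | b].
R2 ← R2 − (1/14)·R1: [0, -12/7, 9/14, 163/14, 335/14]
R3 ← R3 + (13/14)·R1: [0, -54/7, 93/14, -285/14, -477/14]
R4 ← R4 − (5/7)·R1: [0, 20/7, 3/7, -11/7, -19/7]
R3 ← R3 − (9/2)·R2: [0, 0, 15/4, -291/4, -567/4]
R4 ← R4 + (5/3)·R2: [0, 0, 3/2, 107/6, 223/6]
R4 ← R4 − (2/5)·R3: [0, 0, 0, 704/15, 1408/15]
The echelon form has 4 nonzero rows, and every pivot lies in the first 4 columns, so rank(M) = rank([M|b]) = 4.
The system is consistent.
rank = 4 = number of unknowns, so the solution is unique.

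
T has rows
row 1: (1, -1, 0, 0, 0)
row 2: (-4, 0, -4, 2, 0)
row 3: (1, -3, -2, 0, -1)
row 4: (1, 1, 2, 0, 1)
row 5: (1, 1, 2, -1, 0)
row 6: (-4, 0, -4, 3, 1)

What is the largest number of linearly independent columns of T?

3

Row reduce to echelon form.
R2 ← R2 + (4)·R1: [0, -4, -4, 2, 0]
R3 ← R3 − R1: [0, -2, -2, 0, -1]
R4 ← R4 − R1: [0, 2, 2, 0, 1]
R5 ← R5 − R1: [0, 2, 2, -1, 0]
R6 ← R6 + (4)·R1: [0, -4, -4, 3, 1]
R3 ← R3 − (1/2)·R2: [0, 0, 0, -1, -1]
R4 ← R4 + (1/2)·R2: [0, 0, 0, 1, 1]
R5 ← R5 + (1/2)·R2: [0, 0, 0, 0, 0]
R6 ← R6 − R2: [0, 0, 0, 1, 1]
R4 ← R4 + R3: [0, 0, 0, 0, 0]
R6 ← R6 + R3: [0, 0, 0, 0, 0]
Echelon form has 3 nonzero rows, so rank(T) = 3.
The rank gives the maximum number of linearly independent columns: 3.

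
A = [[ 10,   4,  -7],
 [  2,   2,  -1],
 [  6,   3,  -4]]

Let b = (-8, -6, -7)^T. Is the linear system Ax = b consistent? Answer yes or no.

Row reduce the augmented matrix [A | b].
R2 ← R2 − (1/5)·R1: [0, 6/5, 2/5, -22/5]
R3 ← R3 − (3/5)·R1: [0, 3/5, 1/5, -11/5]
R3 ← R3 − (1/2)·R2: [0, 0, 0, 0]
The echelon form has 2 nonzero rows, and every pivot lies in the first 3 columns, so rank(A) = rank([A|b]) = 2.
The system is consistent.

yes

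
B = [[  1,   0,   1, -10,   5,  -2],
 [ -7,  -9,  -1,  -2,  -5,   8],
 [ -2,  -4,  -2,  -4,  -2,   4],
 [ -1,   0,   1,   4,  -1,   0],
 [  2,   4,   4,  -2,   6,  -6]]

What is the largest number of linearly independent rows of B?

Row reduce to echelon form.
R2 ← R2 + (7)·R1: [0, -9, 6, -72, 30, -6]
R3 ← R3 + (2)·R1: [0, -4, 0, -24, 8, 0]
R4 ← R4 + R1: [0, 0, 2, -6, 4, -2]
R5 ← R5 − (2)·R1: [0, 4, 2, 18, -4, -2]
R3 ← R3 − (4/9)·R2: [0, 0, -8/3, 8, -16/3, 8/3]
R5 ← R5 + (4/9)·R2: [0, 0, 14/3, -14, 28/3, -14/3]
R4 ← R4 + (3/4)·R3: [0, 0, 0, 0, 0, 0]
R5 ← R5 + (7/4)·R3: [0, 0, 0, 0, 0, 0]
Echelon form has 3 nonzero rows, so rank(B) = 3.
The rank gives the maximum number of linearly independent rows: 3.

3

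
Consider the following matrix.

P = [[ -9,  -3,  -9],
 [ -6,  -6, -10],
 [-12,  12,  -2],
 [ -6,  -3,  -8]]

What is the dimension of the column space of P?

3

Row reduce to echelon form.
R2 ← R2 − (2/3)·R1: [0, -4, -4]
R3 ← R3 − (4/3)·R1: [0, 16, 10]
R4 ← R4 − (2/3)·R1: [0, -1, -2]
R3 ← R3 + (4)·R2: [0, 0, -6]
R4 ← R4 − (1/4)·R2: [0, 0, -1]
R4 ← R4 − (1/6)·R3: [0, 0, 0]
Echelon form has 3 nonzero rows, so rank(P) = 3.
The column space has dimension equal to the rank: 3.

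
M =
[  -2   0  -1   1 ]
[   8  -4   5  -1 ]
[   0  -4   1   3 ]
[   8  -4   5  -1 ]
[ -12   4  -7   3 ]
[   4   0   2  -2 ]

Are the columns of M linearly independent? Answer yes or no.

Row reduce M to echelon form.
R2 ← R2 + (4)·R1: [0, -4, 1, 3]
R4 ← R4 + (4)·R1: [0, -4, 1, 3]
R5 ← R5 − (6)·R1: [0, 4, -1, -3]
R6 ← R6 + (2)·R1: [0, 0, 0, 0]
R3 ← R3 − R2: [0, 0, 0, 0]
R4 ← R4 − R2: [0, 0, 0, 0]
R5 ← R5 + R2: [0, 0, 0, 0]
2 pivots among 4 columns.
Only 2 < 4 pivot columns, so the columns are linearly dependent.

no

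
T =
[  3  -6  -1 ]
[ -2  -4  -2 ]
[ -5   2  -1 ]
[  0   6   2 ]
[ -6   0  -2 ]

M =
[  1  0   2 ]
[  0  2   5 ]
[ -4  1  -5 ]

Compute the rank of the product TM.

First compute TM:
[[  7, -13, -19],
 [  6, -10, -14],
 [ -1,   3,   5],
 [ -8,  14,  20],
 [  2,  -2,  -2]]
Now row reduce the product.
R2 ← R2 − (6/7)·R1: [0, 8/7, 16/7]
R3 ← R3 + (1/7)·R1: [0, 8/7, 16/7]
R4 ← R4 + (8/7)·R1: [0, -6/7, -12/7]
R5 ← R5 − (2/7)·R1: [0, 12/7, 24/7]
R3 ← R3 − R2: [0, 0, 0]
R4 ← R4 + (3/4)·R2: [0, 0, 0]
R5 ← R5 − (3/2)·R2: [0, 0, 0]
2 nonzero rows, so rank(TM) = 2.

2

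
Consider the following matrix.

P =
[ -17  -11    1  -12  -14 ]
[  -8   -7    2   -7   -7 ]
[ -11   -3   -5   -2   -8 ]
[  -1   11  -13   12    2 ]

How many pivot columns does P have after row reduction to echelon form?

Row reduce to echelon form.
R2 ← R2 − (8/17)·R1: [0, -31/17, 26/17, -23/17, -7/17]
R3 ← R3 − (11/17)·R1: [0, 70/17, -96/17, 98/17, 18/17]
R4 ← R4 − (1/17)·R1: [0, 198/17, -222/17, 216/17, 48/17]
R3 ← R3 + (70/31)·R2: [0, 0, -68/31, 84/31, 4/31]
R4 ← R4 + (198/31)·R2: [0, 0, -102/31, 126/31, 6/31]
R4 ← R4 − (3/2)·R3: [0, 0, 0, 0, 0]
Echelon form has 3 nonzero rows, so rank(P) = 3.
Each nonzero row contributes one pivot column: 3 pivot columns.

3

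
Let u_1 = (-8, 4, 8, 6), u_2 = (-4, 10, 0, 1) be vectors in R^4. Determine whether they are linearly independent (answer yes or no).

Form the matrix with these vectors as rows and row reduce.
R2 ← R2 − (1/2)·R1: [0, 8, -4, -2]
2 nonzero rows, so the 2 vectors span a space of dimension 2.
Since 2 = 2, the vectors are linearly independent.

yes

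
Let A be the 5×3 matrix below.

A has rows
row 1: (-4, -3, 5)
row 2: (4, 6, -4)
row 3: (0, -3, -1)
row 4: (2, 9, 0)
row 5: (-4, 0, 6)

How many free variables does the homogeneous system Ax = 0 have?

Row reduce to echelon form.
R2 ← R2 + R1: [0, 3, 1]
R4 ← R4 + (1/2)·R1: [0, 15/2, 5/2]
R5 ← R5 − R1: [0, 3, 1]
R3 ← R3 + R2: [0, 0, 0]
R4 ← R4 − (5/2)·R2: [0, 0, 0]
R5 ← R5 − R2: [0, 0, 0]
2 nonzero rows, so rank(A) = 2.
A has 3 columns; by rank–nullity, nullity = 3 − 2 = 1.

1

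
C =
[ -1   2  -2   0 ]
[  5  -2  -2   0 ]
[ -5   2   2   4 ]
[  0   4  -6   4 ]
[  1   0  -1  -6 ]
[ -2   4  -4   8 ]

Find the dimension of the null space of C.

1

Row reduce to echelon form.
R2 ← R2 + (5)·R1: [0, 8, -12, 0]
R3 ← R3 − (5)·R1: [0, -8, 12, 4]
R5 ← R5 + R1: [0, 2, -3, -6]
R6 ← R6 − (2)·R1: [0, 0, 0, 8]
R3 ← R3 + R2: [0, 0, 0, 4]
R4 ← R4 − (1/2)·R2: [0, 0, 0, 4]
R5 ← R5 − (1/4)·R2: [0, 0, 0, -6]
R4 ← R4 − R3: [0, 0, 0, 0]
R5 ← R5 + (3/2)·R3: [0, 0, 0, 0]
R6 ← R6 − (2)·R3: [0, 0, 0, 0]
3 nonzero rows, so rank(C) = 3.
C has 4 columns; by rank–nullity, nullity = 4 − 3 = 1.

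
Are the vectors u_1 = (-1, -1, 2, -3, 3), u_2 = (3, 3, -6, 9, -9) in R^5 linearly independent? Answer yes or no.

no

Form the matrix with these vectors as rows and row reduce.
R2 ← R2 + (3)·R1: [0, 0, 0, 0, 0]
1 nonzero row, so the 2 vectors span a space of dimension 1.
Since 1 < 2, the vectors are linearly dependent.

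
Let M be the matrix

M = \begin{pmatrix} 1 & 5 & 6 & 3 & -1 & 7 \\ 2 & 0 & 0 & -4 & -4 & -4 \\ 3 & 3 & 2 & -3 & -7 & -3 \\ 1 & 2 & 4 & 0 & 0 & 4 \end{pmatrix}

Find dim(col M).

Row reduce to echelon form.
R2 ← R2 − (2)·R1: [0, -10, -12, -10, -2, -18]
R3 ← R3 − (3)·R1: [0, -12, -16, -12, -4, -24]
R4 ← R4 − R1: [0, -3, -2, -3, 1, -3]
R3 ← R3 − (6/5)·R2: [0, 0, -8/5, 0, -8/5, -12/5]
R4 ← R4 − (3/10)·R2: [0, 0, 8/5, 0, 8/5, 12/5]
R4 ← R4 + R3: [0, 0, 0, 0, 0, 0]
Echelon form has 3 nonzero rows, so rank(M) = 3.
The column space has dimension equal to the rank: 3.

3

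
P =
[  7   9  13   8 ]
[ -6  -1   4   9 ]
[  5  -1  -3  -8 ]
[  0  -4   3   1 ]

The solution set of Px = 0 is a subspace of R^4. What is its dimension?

0

Row reduce to echelon form.
R2 ← R2 + (6/7)·R1: [0, 47/7, 106/7, 111/7]
R3 ← R3 − (5/7)·R1: [0, -52/7, -86/7, -96/7]
R3 ← R3 + (52/47)·R2: [0, 0, 210/47, 180/47]
R4 ← R4 + (28/47)·R2: [0, 0, 565/47, 491/47]
R4 ← R4 − (113/42)·R3: [0, 0, 0, 1/7]
4 nonzero rows, so rank(P) = 4.
P has 4 columns; by rank–nullity, nullity = 4 − 4 = 0.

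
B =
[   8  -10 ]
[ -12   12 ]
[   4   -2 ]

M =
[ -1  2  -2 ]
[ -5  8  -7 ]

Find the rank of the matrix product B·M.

2

First compute BM:
[[ 42, -64,  54],
 [-48,  72, -60],
 [  6,  -8,   6]]
Now row reduce the product.
R2 ← R2 + (8/7)·R1: [0, -8/7, 12/7]
R3 ← R3 − (1/7)·R1: [0, 8/7, -12/7]
R3 ← R3 + R2: [0, 0, 0]
2 nonzero rows, so rank(BM) = 2.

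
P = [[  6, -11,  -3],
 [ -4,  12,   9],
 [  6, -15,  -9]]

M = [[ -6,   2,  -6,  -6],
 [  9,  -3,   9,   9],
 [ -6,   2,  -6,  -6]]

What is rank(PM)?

First compute PM:
[[-117,  39, -117, -117],
 [ 78, -26,  78,  78],
 [-117,  39, -117, -117]]
Now row reduce the product.
R2 ← R2 + (2/3)·R1: [0, 0, 0, 0]
R3 ← R3 − R1: [0, 0, 0, 0]
1 nonzero row, so rank(PM) = 1.

1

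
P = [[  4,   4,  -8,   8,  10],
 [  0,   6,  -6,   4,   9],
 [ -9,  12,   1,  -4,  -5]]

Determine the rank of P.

Row reduce to echelon form.
R3 ← R3 + (9/4)·R1: [0, 21, -17, 14, 35/2]
R3 ← R3 − (7/2)·R2: [0, 0, 4, 0, -14]
Echelon form has 3 nonzero rows, so rank(P) = 3.

3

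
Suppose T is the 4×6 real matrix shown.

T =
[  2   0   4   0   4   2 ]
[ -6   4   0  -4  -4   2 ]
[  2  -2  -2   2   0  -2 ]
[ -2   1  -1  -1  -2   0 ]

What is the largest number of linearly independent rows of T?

2

Row reduce to echelon form.
R2 ← R2 + (3)·R1: [0, 4, 12, -4, 8, 8]
R3 ← R3 − R1: [0, -2, -6, 2, -4, -4]
R4 ← R4 + R1: [0, 1, 3, -1, 2, 2]
R3 ← R3 + (1/2)·R2: [0, 0, 0, 0, 0, 0]
R4 ← R4 − (1/4)·R2: [0, 0, 0, 0, 0, 0]
Echelon form has 2 nonzero rows, so rank(T) = 2.
The rank gives the maximum number of linearly independent rows: 2.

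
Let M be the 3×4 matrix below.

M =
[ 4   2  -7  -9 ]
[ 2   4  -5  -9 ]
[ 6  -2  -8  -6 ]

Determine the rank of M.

Row reduce to echelon form.
R2 ← R2 − (1/2)·R1: [0, 3, -3/2, -9/2]
R3 ← R3 − (3/2)·R1: [0, -5, 5/2, 15/2]
R3 ← R3 + (5/3)·R2: [0, 0, 0, 0]
Echelon form has 2 nonzero rows, so rank(M) = 2.

2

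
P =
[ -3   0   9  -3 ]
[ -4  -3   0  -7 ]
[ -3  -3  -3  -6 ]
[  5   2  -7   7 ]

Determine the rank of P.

2

Row reduce to echelon form.
R2 ← R2 − (4/3)·R1: [0, -3, -12, -3]
R3 ← R3 − R1: [0, -3, -12, -3]
R4 ← R4 + (5/3)·R1: [0, 2, 8, 2]
R3 ← R3 − R2: [0, 0, 0, 0]
R4 ← R4 + (2/3)·R2: [0, 0, 0, 0]
Echelon form has 2 nonzero rows, so rank(P) = 2.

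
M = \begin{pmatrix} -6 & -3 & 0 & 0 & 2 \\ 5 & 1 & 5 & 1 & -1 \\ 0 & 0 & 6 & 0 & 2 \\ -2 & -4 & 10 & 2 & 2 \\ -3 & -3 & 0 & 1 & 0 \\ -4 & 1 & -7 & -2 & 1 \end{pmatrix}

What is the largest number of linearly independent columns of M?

Row reduce to echelon form.
R2 ← R2 + (5/6)·R1: [0, -3/2, 5, 1, 2/3]
R4 ← R4 − (1/3)·R1: [0, -3, 10, 2, 4/3]
R5 ← R5 − (1/2)·R1: [0, -3/2, 0, 1, -1]
R6 ← R6 − (2/3)·R1: [0, 3, -7, -2, -1/3]
R4 ← R4 − (2)·R2: [0, 0, 0, 0, 0]
R5 ← R5 − R2: [0, 0, -5, 0, -5/3]
R6 ← R6 + (2)·R2: [0, 0, 3, 0, 1]
R5 ← R5 + (5/6)·R3: [0, 0, 0, 0, 0]
R6 ← R6 − (1/2)·R3: [0, 0, 0, 0, 0]
Echelon form has 3 nonzero rows, so rank(M) = 3.
The rank gives the maximum number of linearly independent columns: 3.

3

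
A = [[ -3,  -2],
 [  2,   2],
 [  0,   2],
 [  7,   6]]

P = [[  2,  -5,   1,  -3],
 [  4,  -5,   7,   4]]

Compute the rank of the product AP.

First compute AP:
[[-14,  25, -17,   1],
 [ 12, -20,  16,   2],
 [  8, -10,  14,   8],
 [ 38, -65,  49,   3]]
Now row reduce the product.
R2 ← R2 + (6/7)·R1: [0, 10/7, 10/7, 20/7]
R3 ← R3 + (4/7)·R1: [0, 30/7, 30/7, 60/7]
R4 ← R4 + (19/7)·R1: [0, 20/7, 20/7, 40/7]
R3 ← R3 − (3)·R2: [0, 0, 0, 0]
R4 ← R4 − (2)·R2: [0, 0, 0, 0]
2 nonzero rows, so rank(AP) = 2.

2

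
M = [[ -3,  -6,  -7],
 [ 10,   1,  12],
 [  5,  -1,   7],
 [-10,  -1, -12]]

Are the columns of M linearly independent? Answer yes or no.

Row reduce M to echelon form.
R2 ← R2 + (10/3)·R1: [0, -19, -34/3]
R3 ← R3 + (5/3)·R1: [0, -11, -14/3]
R4 ← R4 − (10/3)·R1: [0, 19, 34/3]
R3 ← R3 − (11/19)·R2: [0, 0, 36/19]
R4 ← R4 + R2: [0, 0, 0]
3 pivots among 3 columns.
Every column is a pivot column, so the columns are linearly independent.

yes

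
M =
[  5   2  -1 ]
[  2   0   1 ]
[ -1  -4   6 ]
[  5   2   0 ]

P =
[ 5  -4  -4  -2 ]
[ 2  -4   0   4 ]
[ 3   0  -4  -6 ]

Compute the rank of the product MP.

2

First compute MP:
[[ 26, -28, -16,   4],
 [ 13,  -8, -12, -10],
 [  5,  20, -20, -50],
 [ 29, -28, -20,  -2]]
Now row reduce the product.
R2 ← R2 − (1/2)·R1: [0, 6, -4, -12]
R3 ← R3 − (5/26)·R1: [0, 330/13, -220/13, -660/13]
R4 ← R4 − (29/26)·R1: [0, 42/13, -28/13, -84/13]
R3 ← R3 − (55/13)·R2: [0, 0, 0, 0]
R4 ← R4 − (7/13)·R2: [0, 0, 0, 0]
2 nonzero rows, so rank(MP) = 2.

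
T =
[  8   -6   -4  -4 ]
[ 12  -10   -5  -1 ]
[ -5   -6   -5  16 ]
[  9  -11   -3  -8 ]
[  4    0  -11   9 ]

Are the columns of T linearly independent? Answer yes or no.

Row reduce T to echelon form.
R2 ← R2 − (3/2)·R1: [0, -1, 1, 5]
R3 ← R3 + (5/8)·R1: [0, -39/4, -15/2, 27/2]
R4 ← R4 − (9/8)·R1: [0, -17/4, 3/2, -7/2]
R5 ← R5 − (1/2)·R1: [0, 3, -9, 11]
R3 ← R3 − (39/4)·R2: [0, 0, -69/4, -141/4]
R4 ← R4 − (17/4)·R2: [0, 0, -11/4, -99/4]
R5 ← R5 + (3)·R2: [0, 0, -6, 26]
R4 ← R4 − (11/69)·R3: [0, 0, 0, -440/23]
R5 ← R5 − (8/23)·R3: [0, 0, 0, 880/23]
R5 ← R5 + (2)·R4: [0, 0, 0, 0]
4 pivots among 4 columns.
Every column is a pivot column, so the columns are linearly independent.

yes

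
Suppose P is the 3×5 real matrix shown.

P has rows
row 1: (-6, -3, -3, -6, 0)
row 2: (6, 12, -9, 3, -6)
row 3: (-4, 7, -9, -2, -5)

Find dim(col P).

Row reduce to echelon form.
R2 ← R2 + R1: [0, 9, -12, -3, -6]
R3 ← R3 − (2/3)·R1: [0, 9, -7, 2, -5]
R3 ← R3 − R2: [0, 0, 5, 5, 1]
Echelon form has 3 nonzero rows, so rank(P) = 3.
The column space has dimension equal to the rank: 3.

3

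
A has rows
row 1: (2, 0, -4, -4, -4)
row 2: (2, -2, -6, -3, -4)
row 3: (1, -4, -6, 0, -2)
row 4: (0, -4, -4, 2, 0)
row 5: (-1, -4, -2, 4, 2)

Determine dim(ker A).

3

Row reduce to echelon form.
R2 ← R2 − R1: [0, -2, -2, 1, 0]
R3 ← R3 − (1/2)·R1: [0, -4, -4, 2, 0]
R5 ← R5 + (1/2)·R1: [0, -4, -4, 2, 0]
R3 ← R3 − (2)·R2: [0, 0, 0, 0, 0]
R4 ← R4 − (2)·R2: [0, 0, 0, 0, 0]
R5 ← R5 − (2)·R2: [0, 0, 0, 0, 0]
2 nonzero rows, so rank(A) = 2.
A has 5 columns; by rank–nullity, nullity = 5 − 2 = 3.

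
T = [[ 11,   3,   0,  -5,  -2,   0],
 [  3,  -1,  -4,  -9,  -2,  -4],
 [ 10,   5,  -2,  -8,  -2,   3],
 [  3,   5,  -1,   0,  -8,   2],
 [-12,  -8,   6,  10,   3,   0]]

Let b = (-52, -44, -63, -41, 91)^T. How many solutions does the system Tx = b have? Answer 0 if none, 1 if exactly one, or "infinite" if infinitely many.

Row reduce the augmented matrix [T | b].
R2 ← R2 − (3/11)·R1: [0, -20/11, -4, -84/11, -16/11, -4, -328/11]
R3 ← R3 − (10/11)·R1: [0, 25/11, -2, -38/11, -2/11, 3, -173/11]
R4 ← R4 − (3/11)·R1: [0, 46/11, -1, 15/11, -82/11, 2, -295/11]
R5 ← R5 + (12/11)·R1: [0, -52/11, 6, 50/11, 9/11, 0, 377/11]
R3 ← R3 + (5/4)·R2: [0, 0, -7, -13, -2, -2, -53]
R4 ← R4 + (23/10)·R2: [0, 0, -51/5, -81/5, -54/5, -36/5, -477/5]
R5 ← R5 − (13/5)·R2: [0, 0, 82/5, 122/5, 23/5, 52/5, 559/5]
R4 ← R4 − (51/35)·R3: [0, 0, 0, 96/35, -276/35, -30/7, -636/35]
R5 ← R5 + (82/35)·R3: [0, 0, 0, -212/35, -3/35, 40/7, -433/35]
R5 ← R5 + (53/24)·R4: [0, 0, 0, 0, -35/2, -15/4, -105/2]
The echelon form has 5 nonzero rows, and every pivot lies in the first 6 columns, so rank(T) = rank([T|b]) = 5.
The system is consistent.
rank = 5 < 6 unknowns, so there are infinitely many solutions.

infinite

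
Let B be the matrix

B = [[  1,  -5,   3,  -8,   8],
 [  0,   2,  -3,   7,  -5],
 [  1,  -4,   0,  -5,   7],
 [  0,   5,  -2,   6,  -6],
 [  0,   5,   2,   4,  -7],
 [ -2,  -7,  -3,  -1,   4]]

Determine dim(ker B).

1

Row reduce to echelon form.
R3 ← R3 − R1: [0, 1, -3, 3, -1]
R6 ← R6 + (2)·R1: [0, -17, 3, -17, 20]
R3 ← R3 − (1/2)·R2: [0, 0, -3/2, -1/2, 3/2]
R4 ← R4 − (5/2)·R2: [0, 0, 11/2, -23/2, 13/2]
R5 ← R5 − (5/2)·R2: [0, 0, 19/2, -27/2, 11/2]
R6 ← R6 + (17/2)·R2: [0, 0, -45/2, 85/2, -45/2]
R4 ← R4 + (11/3)·R3: [0, 0, 0, -40/3, 12]
R5 ← R5 + (19/3)·R3: [0, 0, 0, -50/3, 15]
R6 ← R6 − (15)·R3: [0, 0, 0, 50, -45]
R5 ← R5 − (5/4)·R4: [0, 0, 0, 0, 0]
R6 ← R6 + (15/4)·R4: [0, 0, 0, 0, 0]
4 nonzero rows, so rank(B) = 4.
B has 5 columns; by rank–nullity, nullity = 5 − 4 = 1.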